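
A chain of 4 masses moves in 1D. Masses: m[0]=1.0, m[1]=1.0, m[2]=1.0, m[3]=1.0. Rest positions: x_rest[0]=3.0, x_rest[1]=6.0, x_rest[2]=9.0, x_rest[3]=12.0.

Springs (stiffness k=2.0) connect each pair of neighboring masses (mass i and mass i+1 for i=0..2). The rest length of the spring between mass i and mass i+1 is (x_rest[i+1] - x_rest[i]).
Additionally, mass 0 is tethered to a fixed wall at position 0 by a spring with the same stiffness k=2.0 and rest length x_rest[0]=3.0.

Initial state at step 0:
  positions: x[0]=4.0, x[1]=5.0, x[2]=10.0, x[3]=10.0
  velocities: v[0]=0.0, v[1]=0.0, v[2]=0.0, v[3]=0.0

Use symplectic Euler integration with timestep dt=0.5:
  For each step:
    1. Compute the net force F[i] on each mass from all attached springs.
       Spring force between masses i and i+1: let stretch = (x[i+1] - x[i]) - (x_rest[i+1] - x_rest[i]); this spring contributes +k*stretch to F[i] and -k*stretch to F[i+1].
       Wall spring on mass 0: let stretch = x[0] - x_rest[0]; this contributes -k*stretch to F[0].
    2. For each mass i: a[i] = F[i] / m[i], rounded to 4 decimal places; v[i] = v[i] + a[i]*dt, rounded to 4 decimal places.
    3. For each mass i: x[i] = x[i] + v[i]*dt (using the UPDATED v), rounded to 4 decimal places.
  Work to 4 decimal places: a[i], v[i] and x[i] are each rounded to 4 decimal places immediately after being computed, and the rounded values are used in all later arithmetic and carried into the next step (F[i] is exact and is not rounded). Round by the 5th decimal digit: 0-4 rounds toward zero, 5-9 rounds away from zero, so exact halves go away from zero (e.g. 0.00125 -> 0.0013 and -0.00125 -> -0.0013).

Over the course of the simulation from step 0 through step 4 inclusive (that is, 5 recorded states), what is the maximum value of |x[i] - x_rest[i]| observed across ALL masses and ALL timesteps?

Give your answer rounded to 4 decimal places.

Step 0: x=[4.0000 5.0000 10.0000 10.0000] v=[0.0000 0.0000 0.0000 0.0000]
Step 1: x=[2.5000 7.0000 7.5000 11.5000] v=[-3.0000 4.0000 -5.0000 3.0000]
Step 2: x=[2.0000 7.0000 6.7500 12.5000] v=[-1.0000 0.0000 -1.5000 2.0000]
Step 3: x=[3.0000 4.3750 9.0000 12.1250] v=[2.0000 -5.2500 4.5000 -0.7500]
Step 4: x=[3.1875 3.3750 10.5000 11.6875] v=[0.3750 -2.0000 3.0000 -0.8750]
Max displacement = 2.6250

Answer: 2.6250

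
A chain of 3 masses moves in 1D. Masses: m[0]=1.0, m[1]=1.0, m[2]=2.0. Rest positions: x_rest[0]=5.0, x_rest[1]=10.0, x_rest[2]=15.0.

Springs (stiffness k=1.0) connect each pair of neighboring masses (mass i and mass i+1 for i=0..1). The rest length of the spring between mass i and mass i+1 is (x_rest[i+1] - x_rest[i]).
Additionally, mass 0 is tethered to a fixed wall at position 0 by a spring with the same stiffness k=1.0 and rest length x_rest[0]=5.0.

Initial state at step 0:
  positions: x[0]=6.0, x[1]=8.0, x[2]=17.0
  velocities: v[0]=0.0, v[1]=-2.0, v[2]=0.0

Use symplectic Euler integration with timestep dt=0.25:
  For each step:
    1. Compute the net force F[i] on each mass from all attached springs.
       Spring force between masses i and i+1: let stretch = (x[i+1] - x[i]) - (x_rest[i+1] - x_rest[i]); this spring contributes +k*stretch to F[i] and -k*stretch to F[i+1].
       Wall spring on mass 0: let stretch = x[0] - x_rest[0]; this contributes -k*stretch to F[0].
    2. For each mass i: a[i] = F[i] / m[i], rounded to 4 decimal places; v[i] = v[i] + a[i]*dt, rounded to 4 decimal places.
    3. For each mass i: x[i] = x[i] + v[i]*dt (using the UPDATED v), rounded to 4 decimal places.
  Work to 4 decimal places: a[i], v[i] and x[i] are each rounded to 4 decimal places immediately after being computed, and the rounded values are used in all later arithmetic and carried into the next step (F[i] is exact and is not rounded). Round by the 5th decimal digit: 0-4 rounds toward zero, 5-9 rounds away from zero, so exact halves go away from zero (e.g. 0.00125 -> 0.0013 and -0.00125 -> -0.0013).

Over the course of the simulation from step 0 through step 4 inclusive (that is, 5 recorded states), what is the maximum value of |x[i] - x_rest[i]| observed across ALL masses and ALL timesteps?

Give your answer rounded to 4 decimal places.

Step 0: x=[6.0000 8.0000 17.0000] v=[0.0000 -2.0000 0.0000]
Step 1: x=[5.7500 7.9375 16.8750] v=[-1.0000 -0.2500 -0.5000]
Step 2: x=[5.2774 8.2969 16.6270] v=[-1.8906 1.4375 -0.9922]
Step 3: x=[4.6636 8.9882 16.2749] v=[-2.4551 2.7652 -1.4085]
Step 4: x=[4.0286 9.8646 15.8513] v=[-2.5399 3.5057 -1.6944]
Max displacement = 2.0625

Answer: 2.0625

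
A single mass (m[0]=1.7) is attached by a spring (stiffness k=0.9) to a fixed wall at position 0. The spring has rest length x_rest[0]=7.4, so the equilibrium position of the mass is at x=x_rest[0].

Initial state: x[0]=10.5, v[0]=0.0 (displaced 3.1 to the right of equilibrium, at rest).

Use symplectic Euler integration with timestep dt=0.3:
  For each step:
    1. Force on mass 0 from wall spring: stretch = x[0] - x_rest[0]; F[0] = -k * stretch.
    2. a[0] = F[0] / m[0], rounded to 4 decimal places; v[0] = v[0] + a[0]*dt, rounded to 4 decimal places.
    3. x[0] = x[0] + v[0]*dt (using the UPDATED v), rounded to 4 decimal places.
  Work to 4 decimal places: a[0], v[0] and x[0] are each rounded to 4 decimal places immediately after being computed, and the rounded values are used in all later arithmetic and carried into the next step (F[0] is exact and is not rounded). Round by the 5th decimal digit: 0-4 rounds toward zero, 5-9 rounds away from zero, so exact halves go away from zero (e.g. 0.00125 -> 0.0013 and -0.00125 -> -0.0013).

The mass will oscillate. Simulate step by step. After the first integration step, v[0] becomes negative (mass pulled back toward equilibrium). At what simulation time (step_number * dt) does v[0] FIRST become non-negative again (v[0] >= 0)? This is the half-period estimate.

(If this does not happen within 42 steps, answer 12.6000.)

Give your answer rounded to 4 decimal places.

Step 0: x=[10.5000] v=[0.0000]
Step 1: x=[10.3523] v=[-0.4924]
Step 2: x=[10.0639] v=[-0.9613]
Step 3: x=[9.6486] v=[-1.3844]
Step 4: x=[9.1262] v=[-1.7415]
Step 5: x=[8.5215] v=[-2.0157]
Step 6: x=[7.8634] v=[-2.1938]
Step 7: x=[7.1832] v=[-2.2674]
Step 8: x=[6.5133] v=[-2.2330]
Step 9: x=[5.8856] v=[-2.0922]
Step 10: x=[5.3301] v=[-1.8517]
Step 11: x=[4.8732] v=[-1.5230]
Step 12: x=[4.5367] v=[-1.1217]
Step 13: x=[4.3366] v=[-0.6669]
Step 14: x=[4.2825] v=[-0.1804]
Step 15: x=[4.3769] v=[0.3147]
First v>=0 after going negative at step 15, time=4.5000

Answer: 4.5000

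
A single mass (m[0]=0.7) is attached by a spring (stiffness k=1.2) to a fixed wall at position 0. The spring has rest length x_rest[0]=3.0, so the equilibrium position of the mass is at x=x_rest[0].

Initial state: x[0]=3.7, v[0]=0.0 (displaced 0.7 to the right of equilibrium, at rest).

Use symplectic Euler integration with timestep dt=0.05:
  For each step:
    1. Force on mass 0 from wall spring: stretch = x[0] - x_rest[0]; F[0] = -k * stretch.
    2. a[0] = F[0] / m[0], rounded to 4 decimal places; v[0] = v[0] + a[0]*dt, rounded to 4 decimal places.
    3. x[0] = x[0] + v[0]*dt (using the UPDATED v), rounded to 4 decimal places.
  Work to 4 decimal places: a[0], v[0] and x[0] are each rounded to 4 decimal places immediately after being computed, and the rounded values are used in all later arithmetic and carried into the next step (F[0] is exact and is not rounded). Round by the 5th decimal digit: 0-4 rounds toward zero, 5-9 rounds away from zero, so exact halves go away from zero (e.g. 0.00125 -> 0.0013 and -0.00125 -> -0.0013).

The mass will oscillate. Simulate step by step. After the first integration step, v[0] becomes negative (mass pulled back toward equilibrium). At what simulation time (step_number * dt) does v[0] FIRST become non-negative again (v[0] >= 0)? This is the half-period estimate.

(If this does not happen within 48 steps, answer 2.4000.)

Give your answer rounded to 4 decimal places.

Answer: 2.4000

Derivation:
Step 0: x=[3.7000] v=[0.0000]
Step 1: x=[3.6970] v=[-0.0600]
Step 2: x=[3.6910] v=[-0.1197]
Step 3: x=[3.6821] v=[-0.1789]
Step 4: x=[3.6702] v=[-0.2374]
Step 5: x=[3.6555] v=[-0.2948]
Step 6: x=[3.6380] v=[-0.3510]
Step 7: x=[3.6177] v=[-0.4057]
Step 8: x=[3.5948] v=[-0.4586]
Step 9: x=[3.5693] v=[-0.5096]
Step 10: x=[3.5414] v=[-0.5584]
Step 11: x=[3.5112] v=[-0.6048]
Step 12: x=[3.4788] v=[-0.6486]
Step 13: x=[3.4443] v=[-0.6896]
Step 14: x=[3.4079] v=[-0.7277]
Step 15: x=[3.3698] v=[-0.7627]
Step 16: x=[3.3301] v=[-0.7944]
Step 17: x=[3.2890] v=[-0.8227]
Step 18: x=[3.2466] v=[-0.8475]
Step 19: x=[3.2032] v=[-0.8686]
Step 20: x=[3.1589] v=[-0.8860]
Step 21: x=[3.1139] v=[-0.8996]
Step 22: x=[3.0684] v=[-0.9094]
Step 23: x=[3.0226] v=[-0.9153]
Step 24: x=[2.9767] v=[-0.9172]
Step 25: x=[2.9309] v=[-0.9152]
Step 26: x=[2.8854] v=[-0.9093]
Step 27: x=[2.8404] v=[-0.8995]
Step 28: x=[2.7961] v=[-0.8858]
Step 29: x=[2.7527] v=[-0.8683]
Step 30: x=[2.7103] v=[-0.8471]
Step 31: x=[2.6692] v=[-0.8223]
Step 32: x=[2.6295] v=[-0.7939]
Step 33: x=[2.5914] v=[-0.7621]
Step 34: x=[2.5550] v=[-0.7271]
Step 35: x=[2.5206] v=[-0.6890]
Step 36: x=[2.4882] v=[-0.6479]
Step 37: x=[2.4580] v=[-0.6040]
Step 38: x=[2.4301] v=[-0.5575]
Step 39: x=[2.4047] v=[-0.5087]
Step 40: x=[2.3818] v=[-0.4577]
Step 41: x=[2.3616] v=[-0.4047]
Step 42: x=[2.3441] v=[-0.3500]
Step 43: x=[2.3294] v=[-0.2938]
Step 44: x=[2.3176] v=[-0.2363]
Step 45: x=[2.3087] v=[-0.1778]
Step 46: x=[2.3028] v=[-0.1185]
Step 47: x=[2.2999] v=[-0.0587]
Step 48: x=[2.3000] v=[0.0013]
First v>=0 after going negative at step 48, time=2.4000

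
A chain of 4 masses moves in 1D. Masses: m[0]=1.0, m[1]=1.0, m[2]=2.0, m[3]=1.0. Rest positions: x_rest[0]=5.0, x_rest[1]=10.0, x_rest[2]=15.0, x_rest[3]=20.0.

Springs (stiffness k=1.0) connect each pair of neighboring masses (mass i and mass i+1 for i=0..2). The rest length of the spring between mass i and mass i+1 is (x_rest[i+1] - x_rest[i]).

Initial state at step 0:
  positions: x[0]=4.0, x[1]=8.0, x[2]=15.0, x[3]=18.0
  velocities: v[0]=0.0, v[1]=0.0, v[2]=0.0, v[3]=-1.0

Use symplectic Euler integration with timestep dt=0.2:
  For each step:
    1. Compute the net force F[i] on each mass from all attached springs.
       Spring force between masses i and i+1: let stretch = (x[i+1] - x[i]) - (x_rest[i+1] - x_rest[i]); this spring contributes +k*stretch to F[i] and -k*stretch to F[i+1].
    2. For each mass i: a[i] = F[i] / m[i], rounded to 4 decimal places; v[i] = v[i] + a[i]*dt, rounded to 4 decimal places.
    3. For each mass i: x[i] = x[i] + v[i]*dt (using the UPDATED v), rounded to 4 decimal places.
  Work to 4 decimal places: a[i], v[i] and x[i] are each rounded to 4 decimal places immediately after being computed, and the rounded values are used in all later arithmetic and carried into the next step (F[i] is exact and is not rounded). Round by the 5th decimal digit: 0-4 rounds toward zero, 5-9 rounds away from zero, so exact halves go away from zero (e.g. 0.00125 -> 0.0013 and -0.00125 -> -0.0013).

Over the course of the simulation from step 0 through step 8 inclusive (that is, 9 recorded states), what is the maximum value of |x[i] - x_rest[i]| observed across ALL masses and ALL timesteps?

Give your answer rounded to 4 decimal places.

Answer: 2.1584

Derivation:
Step 0: x=[4.0000 8.0000 15.0000 18.0000] v=[0.0000 0.0000 0.0000 -1.0000]
Step 1: x=[3.9600 8.1200 14.9200 17.8800] v=[-0.2000 0.6000 -0.4000 -0.6000]
Step 2: x=[3.8864 8.3456 14.7632 17.8416] v=[-0.3680 1.1280 -0.7840 -0.1920]
Step 3: x=[3.7912 8.6495 14.5396 17.8801] v=[-0.4762 1.5197 -1.1179 0.1923]
Step 4: x=[3.6903 8.9947 14.2650 17.9849] v=[-0.5045 1.7261 -1.3729 0.5242]
Step 5: x=[3.6016 9.3386 13.9594 18.1409] v=[-0.4436 1.7193 -1.5279 0.7802]
Step 6: x=[3.5424 9.6378 13.6450 18.3297] v=[-0.2962 1.4961 -1.5718 0.9439]
Step 7: x=[3.5270 9.8535 13.3442 18.5311] v=[-0.0771 1.0785 -1.5040 1.0070]
Step 8: x=[3.5646 9.9558 13.0773 18.7250] v=[0.1882 0.5113 -1.3344 0.9696]
Max displacement = 2.1584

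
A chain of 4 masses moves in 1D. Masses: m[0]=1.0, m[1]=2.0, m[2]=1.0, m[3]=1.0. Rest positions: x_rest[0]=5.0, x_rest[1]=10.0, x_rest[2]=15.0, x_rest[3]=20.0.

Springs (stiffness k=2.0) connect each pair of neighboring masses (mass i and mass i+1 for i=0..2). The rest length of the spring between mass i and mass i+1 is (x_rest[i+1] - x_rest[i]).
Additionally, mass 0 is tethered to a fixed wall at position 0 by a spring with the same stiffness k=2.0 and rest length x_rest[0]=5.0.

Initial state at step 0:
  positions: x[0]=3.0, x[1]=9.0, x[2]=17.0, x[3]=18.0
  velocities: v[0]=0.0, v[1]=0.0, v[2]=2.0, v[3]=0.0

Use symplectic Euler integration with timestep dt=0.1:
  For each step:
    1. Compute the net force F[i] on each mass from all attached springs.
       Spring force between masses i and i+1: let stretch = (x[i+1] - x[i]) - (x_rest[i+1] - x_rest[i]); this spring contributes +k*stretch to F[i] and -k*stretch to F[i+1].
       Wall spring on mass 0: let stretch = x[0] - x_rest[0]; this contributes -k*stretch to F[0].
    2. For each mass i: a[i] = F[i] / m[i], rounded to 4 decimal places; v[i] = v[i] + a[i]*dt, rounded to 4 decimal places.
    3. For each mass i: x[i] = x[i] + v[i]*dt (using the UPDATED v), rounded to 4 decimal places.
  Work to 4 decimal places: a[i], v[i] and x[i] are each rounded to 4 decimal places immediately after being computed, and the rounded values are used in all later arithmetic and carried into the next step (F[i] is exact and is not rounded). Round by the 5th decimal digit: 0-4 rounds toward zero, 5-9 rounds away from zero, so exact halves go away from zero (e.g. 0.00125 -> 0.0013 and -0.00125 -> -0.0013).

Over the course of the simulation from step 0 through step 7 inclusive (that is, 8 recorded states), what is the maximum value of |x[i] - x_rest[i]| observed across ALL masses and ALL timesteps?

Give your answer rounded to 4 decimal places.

Answer: 2.0600

Derivation:
Step 0: x=[3.0000 9.0000 17.0000 18.0000] v=[0.0000 0.0000 2.0000 0.0000]
Step 1: x=[3.0600 9.0200 17.0600 18.0800] v=[0.6000 0.2000 0.6000 0.8000]
Step 2: x=[3.1780 9.0608 16.9796 18.2396] v=[1.1800 0.4080 -0.8040 1.5960]
Step 3: x=[3.3501 9.1220 16.7660 18.4740] v=[1.7210 0.6116 -2.1358 2.3440]
Step 4: x=[3.5706 9.2019 16.4337 18.7742] v=[2.2054 0.7988 -3.3230 3.0024]
Step 5: x=[3.8324 9.2978 16.0036 19.1276] v=[2.6175 0.9589 -4.3013 3.5343]
Step 6: x=[4.1268 9.4061 15.5018 19.5186] v=[2.9441 1.0829 -5.0177 3.9095]
Step 7: x=[4.4443 9.5226 14.9585 19.9292] v=[3.1746 1.1645 -5.4335 4.1061]
Max displacement = 2.0600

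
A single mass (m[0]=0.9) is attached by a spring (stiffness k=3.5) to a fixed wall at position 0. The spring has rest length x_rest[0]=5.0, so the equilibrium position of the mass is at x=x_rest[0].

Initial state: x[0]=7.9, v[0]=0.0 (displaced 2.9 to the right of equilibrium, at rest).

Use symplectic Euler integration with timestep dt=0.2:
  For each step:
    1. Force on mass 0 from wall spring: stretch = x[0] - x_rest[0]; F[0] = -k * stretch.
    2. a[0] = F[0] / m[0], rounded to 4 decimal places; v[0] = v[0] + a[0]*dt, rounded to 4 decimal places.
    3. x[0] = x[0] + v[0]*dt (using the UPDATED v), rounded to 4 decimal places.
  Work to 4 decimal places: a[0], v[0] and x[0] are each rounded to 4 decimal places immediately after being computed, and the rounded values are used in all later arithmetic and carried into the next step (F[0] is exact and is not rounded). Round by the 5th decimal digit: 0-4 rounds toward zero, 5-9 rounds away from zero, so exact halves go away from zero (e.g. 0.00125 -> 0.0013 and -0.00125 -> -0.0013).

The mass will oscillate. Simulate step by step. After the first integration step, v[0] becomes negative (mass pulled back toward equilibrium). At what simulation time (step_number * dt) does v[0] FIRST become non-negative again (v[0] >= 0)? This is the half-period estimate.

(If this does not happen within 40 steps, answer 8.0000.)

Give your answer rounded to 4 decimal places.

Answer: 1.6000

Derivation:
Step 0: x=[7.9000] v=[0.0000]
Step 1: x=[7.4489] v=[-2.2556]
Step 2: x=[6.6168] v=[-4.1603]
Step 3: x=[5.5332] v=[-5.4178]
Step 4: x=[4.3667] v=[-5.8325]
Step 5: x=[3.2987] v=[-5.3399]
Step 6: x=[2.4954] v=[-4.0167]
Step 7: x=[2.0817] v=[-2.0687]
Step 8: x=[2.1219] v=[0.2011]
First v>=0 after going negative at step 8, time=1.6000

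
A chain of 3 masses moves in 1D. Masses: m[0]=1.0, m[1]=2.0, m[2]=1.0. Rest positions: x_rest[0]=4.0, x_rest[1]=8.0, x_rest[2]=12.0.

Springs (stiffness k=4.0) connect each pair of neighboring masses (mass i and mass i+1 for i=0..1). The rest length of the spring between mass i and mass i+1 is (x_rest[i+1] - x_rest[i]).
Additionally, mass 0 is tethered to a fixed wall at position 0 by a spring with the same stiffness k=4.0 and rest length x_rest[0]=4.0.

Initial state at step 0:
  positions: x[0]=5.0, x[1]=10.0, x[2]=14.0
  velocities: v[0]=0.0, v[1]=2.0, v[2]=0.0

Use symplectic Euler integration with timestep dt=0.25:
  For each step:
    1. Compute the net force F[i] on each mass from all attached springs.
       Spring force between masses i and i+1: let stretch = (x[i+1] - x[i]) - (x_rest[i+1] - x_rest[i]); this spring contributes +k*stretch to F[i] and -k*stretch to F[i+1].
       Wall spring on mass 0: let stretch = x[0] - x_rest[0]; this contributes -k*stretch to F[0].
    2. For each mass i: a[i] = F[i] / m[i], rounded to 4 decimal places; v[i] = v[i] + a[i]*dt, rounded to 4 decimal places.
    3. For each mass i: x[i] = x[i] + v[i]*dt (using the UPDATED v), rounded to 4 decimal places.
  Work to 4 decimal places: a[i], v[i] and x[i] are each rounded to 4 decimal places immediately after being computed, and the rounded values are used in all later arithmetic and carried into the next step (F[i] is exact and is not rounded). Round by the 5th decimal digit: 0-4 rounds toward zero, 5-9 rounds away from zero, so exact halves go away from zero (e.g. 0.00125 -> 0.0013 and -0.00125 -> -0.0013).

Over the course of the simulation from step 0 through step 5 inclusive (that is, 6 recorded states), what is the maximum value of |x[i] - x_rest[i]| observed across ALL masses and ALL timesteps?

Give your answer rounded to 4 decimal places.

Answer: 2.6986

Derivation:
Step 0: x=[5.0000 10.0000 14.0000] v=[0.0000 2.0000 0.0000]
Step 1: x=[5.0000 10.3750 14.0000] v=[0.0000 1.5000 0.0000]
Step 2: x=[5.0938 10.5313 14.0938] v=[0.3750 0.6250 0.3750]
Step 3: x=[5.2735 10.4532 14.2969] v=[0.7187 -0.3125 0.8125]
Step 4: x=[5.4297 10.2081 14.5391] v=[0.6249 -0.9805 0.9688]
Step 5: x=[5.4231 9.9071 14.6986] v=[-0.0264 -1.2042 0.6378]
Max displacement = 2.6986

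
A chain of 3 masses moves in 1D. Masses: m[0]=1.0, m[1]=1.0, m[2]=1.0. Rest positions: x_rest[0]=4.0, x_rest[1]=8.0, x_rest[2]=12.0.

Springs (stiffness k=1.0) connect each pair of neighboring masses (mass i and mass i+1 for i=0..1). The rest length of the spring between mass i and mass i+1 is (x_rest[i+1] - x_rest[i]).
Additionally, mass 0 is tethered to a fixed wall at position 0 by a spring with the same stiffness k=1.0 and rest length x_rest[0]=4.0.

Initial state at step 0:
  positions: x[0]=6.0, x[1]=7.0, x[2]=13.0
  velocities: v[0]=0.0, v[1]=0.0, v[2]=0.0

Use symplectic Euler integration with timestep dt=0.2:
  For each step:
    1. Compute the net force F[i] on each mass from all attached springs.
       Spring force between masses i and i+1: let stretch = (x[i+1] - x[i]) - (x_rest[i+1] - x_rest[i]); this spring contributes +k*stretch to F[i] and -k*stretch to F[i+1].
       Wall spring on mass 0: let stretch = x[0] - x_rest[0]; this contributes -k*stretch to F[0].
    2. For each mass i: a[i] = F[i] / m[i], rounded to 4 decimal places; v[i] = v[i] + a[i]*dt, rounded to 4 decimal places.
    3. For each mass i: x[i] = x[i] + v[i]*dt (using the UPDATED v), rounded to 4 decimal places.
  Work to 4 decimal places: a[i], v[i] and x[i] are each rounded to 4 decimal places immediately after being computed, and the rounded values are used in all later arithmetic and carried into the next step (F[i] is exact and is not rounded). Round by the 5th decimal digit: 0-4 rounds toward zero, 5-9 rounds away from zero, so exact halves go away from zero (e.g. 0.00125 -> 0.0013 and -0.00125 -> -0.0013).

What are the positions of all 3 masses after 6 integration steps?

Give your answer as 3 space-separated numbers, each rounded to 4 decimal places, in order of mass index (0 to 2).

Step 0: x=[6.0000 7.0000 13.0000] v=[0.0000 0.0000 0.0000]
Step 1: x=[5.8000 7.2000 12.9200] v=[-1.0000 1.0000 -0.4000]
Step 2: x=[5.4240 7.5728 12.7712] v=[-1.8800 1.8640 -0.7440]
Step 3: x=[4.9170 8.0676 12.5745] v=[-2.5350 2.4739 -0.9837]
Step 4: x=[4.3393 8.6166 12.3575] v=[-2.8883 2.7452 -1.0851]
Step 5: x=[3.7592 9.1442 12.1508] v=[-2.9007 2.6379 -1.0333]
Step 6: x=[3.2441 9.5766 11.9839] v=[-2.5755 2.1622 -0.8346]

Answer: 3.2441 9.5766 11.9839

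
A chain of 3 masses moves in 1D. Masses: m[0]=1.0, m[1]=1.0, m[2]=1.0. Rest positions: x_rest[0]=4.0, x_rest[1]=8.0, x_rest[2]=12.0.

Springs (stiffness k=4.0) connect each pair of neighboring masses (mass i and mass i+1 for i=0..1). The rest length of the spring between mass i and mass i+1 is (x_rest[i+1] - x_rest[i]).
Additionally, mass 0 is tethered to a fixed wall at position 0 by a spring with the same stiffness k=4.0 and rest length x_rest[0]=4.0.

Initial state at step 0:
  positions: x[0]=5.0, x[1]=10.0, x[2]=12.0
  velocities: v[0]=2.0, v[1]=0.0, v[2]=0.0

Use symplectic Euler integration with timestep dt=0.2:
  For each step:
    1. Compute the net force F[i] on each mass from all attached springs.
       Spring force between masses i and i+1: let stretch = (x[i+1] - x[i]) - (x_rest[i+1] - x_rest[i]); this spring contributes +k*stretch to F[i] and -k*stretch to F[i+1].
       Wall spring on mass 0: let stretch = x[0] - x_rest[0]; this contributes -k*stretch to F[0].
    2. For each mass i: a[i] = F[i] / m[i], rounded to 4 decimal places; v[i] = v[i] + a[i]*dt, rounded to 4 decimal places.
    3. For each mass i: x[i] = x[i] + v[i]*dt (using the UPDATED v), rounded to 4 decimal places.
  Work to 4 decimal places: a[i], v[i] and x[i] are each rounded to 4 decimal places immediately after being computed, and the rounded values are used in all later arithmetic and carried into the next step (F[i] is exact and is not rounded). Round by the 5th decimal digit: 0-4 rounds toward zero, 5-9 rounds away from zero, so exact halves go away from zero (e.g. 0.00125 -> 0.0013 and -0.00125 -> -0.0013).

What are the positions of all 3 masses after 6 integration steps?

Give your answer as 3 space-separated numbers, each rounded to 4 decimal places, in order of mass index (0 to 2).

Answer: 3.1699 8.6028 13.5905

Derivation:
Step 0: x=[5.0000 10.0000 12.0000] v=[2.0000 0.0000 0.0000]
Step 1: x=[5.4000 9.5200 12.3200] v=[2.0000 -2.4000 1.6000]
Step 2: x=[5.5952 8.8288 12.8320] v=[0.9760 -3.4560 2.5600]
Step 3: x=[5.4125 8.2607 13.3435] v=[-0.9133 -2.8403 2.5574]
Step 4: x=[4.8196 8.0502 13.6817] v=[-2.9647 -1.0526 1.6912]
Step 5: x=[3.9724 8.2238 13.7589] v=[-4.2359 0.8681 0.3860]
Step 6: x=[3.1699 8.6028 13.5905] v=[-4.0127 1.8951 -0.8421]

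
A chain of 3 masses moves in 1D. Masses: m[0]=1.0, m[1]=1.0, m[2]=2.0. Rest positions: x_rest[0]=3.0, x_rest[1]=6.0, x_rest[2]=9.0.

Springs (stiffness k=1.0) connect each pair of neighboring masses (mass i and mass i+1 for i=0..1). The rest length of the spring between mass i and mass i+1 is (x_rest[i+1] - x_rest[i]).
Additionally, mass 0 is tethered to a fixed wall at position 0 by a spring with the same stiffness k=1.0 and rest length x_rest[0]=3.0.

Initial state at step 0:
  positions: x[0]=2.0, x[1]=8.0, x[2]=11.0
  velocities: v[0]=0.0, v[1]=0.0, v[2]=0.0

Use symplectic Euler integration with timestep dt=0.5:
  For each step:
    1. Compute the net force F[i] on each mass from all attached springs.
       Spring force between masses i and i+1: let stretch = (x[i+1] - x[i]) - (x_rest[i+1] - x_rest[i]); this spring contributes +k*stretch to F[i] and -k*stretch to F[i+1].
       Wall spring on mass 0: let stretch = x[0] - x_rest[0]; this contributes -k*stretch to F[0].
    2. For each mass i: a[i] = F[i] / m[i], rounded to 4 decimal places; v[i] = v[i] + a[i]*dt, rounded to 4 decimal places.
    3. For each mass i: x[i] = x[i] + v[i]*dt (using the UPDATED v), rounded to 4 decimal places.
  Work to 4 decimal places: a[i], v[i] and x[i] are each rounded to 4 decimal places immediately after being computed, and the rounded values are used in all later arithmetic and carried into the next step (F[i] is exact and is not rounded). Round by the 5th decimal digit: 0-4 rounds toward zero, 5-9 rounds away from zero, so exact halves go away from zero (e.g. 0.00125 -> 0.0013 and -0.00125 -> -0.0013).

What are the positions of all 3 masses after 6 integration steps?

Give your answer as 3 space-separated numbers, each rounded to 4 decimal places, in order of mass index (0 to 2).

Step 0: x=[2.0000 8.0000 11.0000] v=[0.0000 0.0000 0.0000]
Step 1: x=[3.0000 7.2500 11.0000] v=[2.0000 -1.5000 0.0000]
Step 2: x=[4.3125 6.3750 10.9063] v=[2.6250 -1.7500 -0.1875]
Step 3: x=[5.0625 6.1172 10.6211] v=[1.5000 -0.5156 -0.5704]
Step 4: x=[4.8106 6.7217 10.1479] v=[-0.5039 1.2090 -0.9464]
Step 5: x=[3.8338 7.7050 9.6214] v=[-1.9537 1.9666 -1.0530]
Step 6: x=[2.8663 8.1996 9.2304] v=[-1.9350 0.9892 -0.7821]

Answer: 2.8663 8.1996 9.2304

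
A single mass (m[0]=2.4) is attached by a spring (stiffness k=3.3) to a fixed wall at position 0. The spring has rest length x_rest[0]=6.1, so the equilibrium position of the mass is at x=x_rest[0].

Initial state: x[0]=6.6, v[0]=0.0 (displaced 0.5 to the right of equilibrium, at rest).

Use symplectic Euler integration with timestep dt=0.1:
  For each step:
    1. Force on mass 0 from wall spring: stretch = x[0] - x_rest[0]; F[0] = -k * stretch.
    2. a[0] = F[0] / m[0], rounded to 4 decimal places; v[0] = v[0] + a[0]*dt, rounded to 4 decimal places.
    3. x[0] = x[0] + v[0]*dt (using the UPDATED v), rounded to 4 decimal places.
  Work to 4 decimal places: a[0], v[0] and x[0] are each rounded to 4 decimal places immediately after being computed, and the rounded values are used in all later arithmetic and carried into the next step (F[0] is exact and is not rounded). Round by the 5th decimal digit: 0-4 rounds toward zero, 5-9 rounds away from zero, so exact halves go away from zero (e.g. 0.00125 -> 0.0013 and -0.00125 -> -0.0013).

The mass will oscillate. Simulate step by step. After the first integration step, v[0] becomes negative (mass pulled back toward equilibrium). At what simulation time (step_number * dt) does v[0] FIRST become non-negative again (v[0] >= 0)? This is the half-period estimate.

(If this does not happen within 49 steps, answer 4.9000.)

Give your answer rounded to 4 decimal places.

Step 0: x=[6.6000] v=[0.0000]
Step 1: x=[6.5931] v=[-0.0688]
Step 2: x=[6.5794] v=[-0.1366]
Step 3: x=[6.5592] v=[-0.2025]
Step 4: x=[6.5326] v=[-0.2656]
Step 5: x=[6.5001] v=[-0.3251]
Step 6: x=[6.4621] v=[-0.3801]
Step 7: x=[6.4191] v=[-0.4299]
Step 8: x=[6.3717] v=[-0.4738]
Step 9: x=[6.3206] v=[-0.5112]
Step 10: x=[6.2665] v=[-0.5415]
Step 11: x=[6.2101] v=[-0.5644]
Step 12: x=[6.1522] v=[-0.5795]
Step 13: x=[6.0935] v=[-0.5867]
Step 14: x=[6.0349] v=[-0.5858]
Step 15: x=[5.9772] v=[-0.5769]
Step 16: x=[5.9212] v=[-0.5600]
Step 17: x=[5.8677] v=[-0.5354]
Step 18: x=[5.8174] v=[-0.5035]
Step 19: x=[5.7709] v=[-0.4646]
Step 20: x=[5.7290] v=[-0.4194]
Step 21: x=[5.6922] v=[-0.3684]
Step 22: x=[5.6610] v=[-0.3123]
Step 23: x=[5.6358] v=[-0.2519]
Step 24: x=[5.6170] v=[-0.1881]
Step 25: x=[5.6048] v=[-0.1217]
Step 26: x=[5.5994] v=[-0.0536]
Step 27: x=[5.6009] v=[0.0152]
First v>=0 after going negative at step 27, time=2.7000

Answer: 2.7000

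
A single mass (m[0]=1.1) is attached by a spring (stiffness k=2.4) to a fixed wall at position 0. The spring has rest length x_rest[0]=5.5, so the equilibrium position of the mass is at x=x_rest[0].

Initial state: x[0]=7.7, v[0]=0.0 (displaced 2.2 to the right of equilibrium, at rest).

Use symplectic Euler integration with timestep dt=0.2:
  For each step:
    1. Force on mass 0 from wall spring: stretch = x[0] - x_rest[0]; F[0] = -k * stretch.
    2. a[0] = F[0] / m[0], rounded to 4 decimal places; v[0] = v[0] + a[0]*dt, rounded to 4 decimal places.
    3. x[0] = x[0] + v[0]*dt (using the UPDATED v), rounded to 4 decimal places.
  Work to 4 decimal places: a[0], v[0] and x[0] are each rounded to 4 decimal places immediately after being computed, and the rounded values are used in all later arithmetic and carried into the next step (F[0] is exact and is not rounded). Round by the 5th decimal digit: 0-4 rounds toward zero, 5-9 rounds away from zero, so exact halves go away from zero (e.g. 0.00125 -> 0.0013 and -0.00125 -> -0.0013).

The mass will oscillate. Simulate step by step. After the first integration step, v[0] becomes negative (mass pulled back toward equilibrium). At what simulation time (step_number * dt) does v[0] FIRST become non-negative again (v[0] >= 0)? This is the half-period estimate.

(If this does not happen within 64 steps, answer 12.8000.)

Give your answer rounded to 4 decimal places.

Step 0: x=[7.7000] v=[0.0000]
Step 1: x=[7.5080] v=[-0.9600]
Step 2: x=[7.1408] v=[-1.8362]
Step 3: x=[6.6304] v=[-2.5522]
Step 4: x=[6.0213] v=[-3.0455]
Step 5: x=[5.3667] v=[-3.2730]
Step 6: x=[4.7237] v=[-3.2148]
Step 7: x=[4.1485] v=[-2.8761]
Step 8: x=[3.6912] v=[-2.2864]
Step 9: x=[3.3918] v=[-1.4971]
Step 10: x=[3.2764] v=[-0.5772]
Step 11: x=[3.3550] v=[0.3931]
First v>=0 after going negative at step 11, time=2.2000

Answer: 2.2000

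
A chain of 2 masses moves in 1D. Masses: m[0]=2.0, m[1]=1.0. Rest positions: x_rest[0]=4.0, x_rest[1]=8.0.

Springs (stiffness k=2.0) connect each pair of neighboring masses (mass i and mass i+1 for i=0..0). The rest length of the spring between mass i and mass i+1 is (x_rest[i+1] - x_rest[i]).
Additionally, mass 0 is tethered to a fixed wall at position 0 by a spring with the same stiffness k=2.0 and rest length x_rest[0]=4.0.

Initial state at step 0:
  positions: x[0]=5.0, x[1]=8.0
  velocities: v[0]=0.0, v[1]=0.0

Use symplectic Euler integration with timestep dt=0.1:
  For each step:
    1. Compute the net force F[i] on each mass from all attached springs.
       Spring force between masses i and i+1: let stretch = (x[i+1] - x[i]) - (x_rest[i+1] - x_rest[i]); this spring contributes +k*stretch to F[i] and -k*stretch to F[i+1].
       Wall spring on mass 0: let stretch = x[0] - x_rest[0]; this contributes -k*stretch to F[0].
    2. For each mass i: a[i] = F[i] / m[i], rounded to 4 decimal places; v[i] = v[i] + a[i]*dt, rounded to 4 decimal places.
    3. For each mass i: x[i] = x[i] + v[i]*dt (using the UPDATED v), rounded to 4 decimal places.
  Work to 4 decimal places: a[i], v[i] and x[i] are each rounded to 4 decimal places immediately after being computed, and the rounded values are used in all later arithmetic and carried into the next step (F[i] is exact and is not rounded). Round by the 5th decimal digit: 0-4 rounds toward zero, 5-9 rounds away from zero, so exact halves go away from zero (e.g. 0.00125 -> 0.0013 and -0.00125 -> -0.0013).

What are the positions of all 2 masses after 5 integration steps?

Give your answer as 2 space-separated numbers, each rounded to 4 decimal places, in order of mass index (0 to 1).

Answer: 4.7205 8.2728

Derivation:
Step 0: x=[5.0000 8.0000] v=[0.0000 0.0000]
Step 1: x=[4.9800 8.0200] v=[-0.2000 0.2000]
Step 2: x=[4.9406 8.0592] v=[-0.3940 0.3920]
Step 3: x=[4.8830 8.1160] v=[-0.5762 0.5683]
Step 4: x=[4.8089 8.1882] v=[-0.7412 0.7217]
Step 5: x=[4.7205 8.2728] v=[-0.8842 0.8458]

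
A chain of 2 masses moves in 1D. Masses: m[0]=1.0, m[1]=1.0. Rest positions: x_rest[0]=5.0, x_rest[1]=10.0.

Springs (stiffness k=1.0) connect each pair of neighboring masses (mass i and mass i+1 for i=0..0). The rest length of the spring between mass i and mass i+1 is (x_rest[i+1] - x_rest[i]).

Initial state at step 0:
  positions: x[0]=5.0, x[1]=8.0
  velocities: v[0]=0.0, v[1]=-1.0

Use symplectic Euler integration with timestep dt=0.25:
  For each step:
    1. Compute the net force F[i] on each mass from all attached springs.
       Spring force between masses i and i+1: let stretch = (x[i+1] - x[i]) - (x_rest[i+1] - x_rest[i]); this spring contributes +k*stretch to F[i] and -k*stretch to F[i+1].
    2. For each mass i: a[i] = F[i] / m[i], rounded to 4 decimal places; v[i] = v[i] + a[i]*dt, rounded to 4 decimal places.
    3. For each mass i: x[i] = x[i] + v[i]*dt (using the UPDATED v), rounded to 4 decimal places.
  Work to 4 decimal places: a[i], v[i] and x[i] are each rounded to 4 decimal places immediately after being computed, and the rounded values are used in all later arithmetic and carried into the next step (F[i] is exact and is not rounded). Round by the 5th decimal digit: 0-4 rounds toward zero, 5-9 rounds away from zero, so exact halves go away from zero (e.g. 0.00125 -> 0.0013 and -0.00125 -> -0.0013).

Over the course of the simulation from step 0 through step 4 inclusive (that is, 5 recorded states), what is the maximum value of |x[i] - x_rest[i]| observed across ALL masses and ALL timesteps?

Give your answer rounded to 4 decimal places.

Answer: 2.1250

Derivation:
Step 0: x=[5.0000 8.0000] v=[0.0000 -1.0000]
Step 1: x=[4.8750 7.8750] v=[-0.5000 -0.5000]
Step 2: x=[4.6250 7.8750] v=[-1.0000 0.0000]
Step 3: x=[4.2656 7.9844] v=[-1.4375 0.4375]
Step 4: x=[3.8262 8.1739] v=[-1.7578 0.7578]
Max displacement = 2.1250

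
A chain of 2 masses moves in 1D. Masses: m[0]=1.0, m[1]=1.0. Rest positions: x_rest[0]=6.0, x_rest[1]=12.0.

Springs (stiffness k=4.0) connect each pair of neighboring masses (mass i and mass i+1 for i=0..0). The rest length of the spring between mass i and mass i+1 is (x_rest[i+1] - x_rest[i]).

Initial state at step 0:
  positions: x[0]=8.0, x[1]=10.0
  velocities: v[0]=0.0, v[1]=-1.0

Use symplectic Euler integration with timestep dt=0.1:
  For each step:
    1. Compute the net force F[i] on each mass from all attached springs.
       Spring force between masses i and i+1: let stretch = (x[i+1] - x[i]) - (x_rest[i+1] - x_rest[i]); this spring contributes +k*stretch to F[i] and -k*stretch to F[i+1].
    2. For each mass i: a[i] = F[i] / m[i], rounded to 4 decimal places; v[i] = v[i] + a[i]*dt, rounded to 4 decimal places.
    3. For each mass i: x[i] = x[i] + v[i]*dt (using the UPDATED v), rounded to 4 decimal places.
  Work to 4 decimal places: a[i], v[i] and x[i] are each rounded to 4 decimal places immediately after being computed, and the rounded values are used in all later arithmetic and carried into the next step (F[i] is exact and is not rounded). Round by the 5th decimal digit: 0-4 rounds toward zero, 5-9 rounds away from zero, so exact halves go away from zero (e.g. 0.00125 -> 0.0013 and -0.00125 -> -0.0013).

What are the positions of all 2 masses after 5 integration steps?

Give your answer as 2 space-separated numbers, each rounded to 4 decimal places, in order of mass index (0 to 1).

Step 0: x=[8.0000 10.0000] v=[0.0000 -1.0000]
Step 1: x=[7.8400 10.0600] v=[-1.6000 0.6000]
Step 2: x=[7.5288 10.2712] v=[-3.1120 2.1120]
Step 3: x=[7.0873 10.6127] v=[-4.4150 3.4150]
Step 4: x=[6.5468 11.0532] v=[-5.4048 4.4048]
Step 5: x=[5.9466 11.5534] v=[-6.0022 5.0022]

Answer: 5.9466 11.5534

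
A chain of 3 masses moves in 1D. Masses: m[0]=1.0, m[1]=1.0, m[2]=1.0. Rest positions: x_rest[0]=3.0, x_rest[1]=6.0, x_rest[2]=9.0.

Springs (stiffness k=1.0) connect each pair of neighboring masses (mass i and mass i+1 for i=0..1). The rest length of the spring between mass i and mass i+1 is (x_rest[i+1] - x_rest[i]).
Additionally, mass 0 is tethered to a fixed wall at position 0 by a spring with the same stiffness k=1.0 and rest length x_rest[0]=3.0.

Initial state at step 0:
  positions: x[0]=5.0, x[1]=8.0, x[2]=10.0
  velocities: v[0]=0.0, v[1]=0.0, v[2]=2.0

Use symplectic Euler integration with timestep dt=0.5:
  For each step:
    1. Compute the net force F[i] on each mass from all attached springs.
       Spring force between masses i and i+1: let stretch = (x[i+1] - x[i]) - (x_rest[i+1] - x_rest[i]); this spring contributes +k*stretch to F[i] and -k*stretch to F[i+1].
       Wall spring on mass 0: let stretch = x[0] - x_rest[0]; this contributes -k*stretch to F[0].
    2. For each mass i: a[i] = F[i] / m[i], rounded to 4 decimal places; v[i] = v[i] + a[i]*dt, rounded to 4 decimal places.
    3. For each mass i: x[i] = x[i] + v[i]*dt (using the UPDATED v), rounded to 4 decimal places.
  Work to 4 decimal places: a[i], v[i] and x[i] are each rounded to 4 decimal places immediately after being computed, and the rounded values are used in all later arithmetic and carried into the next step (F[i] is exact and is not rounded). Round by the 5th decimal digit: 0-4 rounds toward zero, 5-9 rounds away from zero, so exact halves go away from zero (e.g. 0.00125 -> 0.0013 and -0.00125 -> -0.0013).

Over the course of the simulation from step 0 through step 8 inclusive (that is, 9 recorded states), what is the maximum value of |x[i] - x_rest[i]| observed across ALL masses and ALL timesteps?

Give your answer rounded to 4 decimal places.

Answer: 4.1095

Derivation:
Step 0: x=[5.0000 8.0000 10.0000] v=[0.0000 0.0000 2.0000]
Step 1: x=[4.5000 7.7500 11.2500] v=[-1.0000 -0.5000 2.5000]
Step 2: x=[3.6875 7.5625 12.3750] v=[-1.6250 -0.3750 2.2500]
Step 3: x=[2.9219 7.6094 13.0469] v=[-1.5313 0.0938 1.3438]
Step 4: x=[2.5977 7.8438 13.1095] v=[-0.6485 0.4688 0.1251]
Step 5: x=[2.9356 8.0831 12.6056] v=[0.6757 0.4786 -1.0078]
Step 6: x=[3.8265 8.1662 11.7211] v=[1.7817 0.1661 -1.7691]
Step 7: x=[4.8457 8.0531 10.6978] v=[2.0383 -0.2263 -2.0466]
Step 8: x=[5.4553 7.7993 9.7633] v=[1.2192 -0.5077 -1.8690]
Max displacement = 4.1095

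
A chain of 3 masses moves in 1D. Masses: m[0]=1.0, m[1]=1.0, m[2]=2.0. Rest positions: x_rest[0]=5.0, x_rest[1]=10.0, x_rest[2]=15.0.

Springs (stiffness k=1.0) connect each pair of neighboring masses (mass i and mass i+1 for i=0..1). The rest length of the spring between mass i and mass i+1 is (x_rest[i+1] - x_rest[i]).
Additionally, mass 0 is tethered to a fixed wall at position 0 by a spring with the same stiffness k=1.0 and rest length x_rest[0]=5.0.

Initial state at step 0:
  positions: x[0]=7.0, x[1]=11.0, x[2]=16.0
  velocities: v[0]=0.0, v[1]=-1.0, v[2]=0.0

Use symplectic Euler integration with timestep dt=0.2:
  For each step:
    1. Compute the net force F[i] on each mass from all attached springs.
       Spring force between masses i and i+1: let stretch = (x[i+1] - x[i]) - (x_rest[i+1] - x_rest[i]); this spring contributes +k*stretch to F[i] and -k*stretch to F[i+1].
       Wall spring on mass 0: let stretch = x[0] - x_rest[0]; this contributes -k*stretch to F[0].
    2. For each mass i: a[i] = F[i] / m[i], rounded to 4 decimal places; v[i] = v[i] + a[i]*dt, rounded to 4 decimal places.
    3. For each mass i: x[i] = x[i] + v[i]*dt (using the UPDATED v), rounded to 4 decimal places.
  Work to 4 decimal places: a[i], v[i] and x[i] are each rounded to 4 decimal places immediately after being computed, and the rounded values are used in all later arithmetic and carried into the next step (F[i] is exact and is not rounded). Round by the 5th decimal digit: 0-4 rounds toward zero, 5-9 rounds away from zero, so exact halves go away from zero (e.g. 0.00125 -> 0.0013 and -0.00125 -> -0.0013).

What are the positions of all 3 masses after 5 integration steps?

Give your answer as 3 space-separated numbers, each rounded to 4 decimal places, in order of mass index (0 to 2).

Answer: 5.4248 10.6348 15.9513

Derivation:
Step 0: x=[7.0000 11.0000 16.0000] v=[0.0000 -1.0000 0.0000]
Step 1: x=[6.8800 10.8400 16.0000] v=[-0.6000 -0.8000 0.0000]
Step 2: x=[6.6432 10.7280 15.9968] v=[-1.1840 -0.5600 -0.0160]
Step 3: x=[6.3041 10.6634 15.9882] v=[-1.6957 -0.3232 -0.0429]
Step 4: x=[5.8872 10.6374 15.9731] v=[-2.0847 -0.1301 -0.0754]
Step 5: x=[5.4248 10.6348 15.9513] v=[-2.3121 -0.0130 -0.1090]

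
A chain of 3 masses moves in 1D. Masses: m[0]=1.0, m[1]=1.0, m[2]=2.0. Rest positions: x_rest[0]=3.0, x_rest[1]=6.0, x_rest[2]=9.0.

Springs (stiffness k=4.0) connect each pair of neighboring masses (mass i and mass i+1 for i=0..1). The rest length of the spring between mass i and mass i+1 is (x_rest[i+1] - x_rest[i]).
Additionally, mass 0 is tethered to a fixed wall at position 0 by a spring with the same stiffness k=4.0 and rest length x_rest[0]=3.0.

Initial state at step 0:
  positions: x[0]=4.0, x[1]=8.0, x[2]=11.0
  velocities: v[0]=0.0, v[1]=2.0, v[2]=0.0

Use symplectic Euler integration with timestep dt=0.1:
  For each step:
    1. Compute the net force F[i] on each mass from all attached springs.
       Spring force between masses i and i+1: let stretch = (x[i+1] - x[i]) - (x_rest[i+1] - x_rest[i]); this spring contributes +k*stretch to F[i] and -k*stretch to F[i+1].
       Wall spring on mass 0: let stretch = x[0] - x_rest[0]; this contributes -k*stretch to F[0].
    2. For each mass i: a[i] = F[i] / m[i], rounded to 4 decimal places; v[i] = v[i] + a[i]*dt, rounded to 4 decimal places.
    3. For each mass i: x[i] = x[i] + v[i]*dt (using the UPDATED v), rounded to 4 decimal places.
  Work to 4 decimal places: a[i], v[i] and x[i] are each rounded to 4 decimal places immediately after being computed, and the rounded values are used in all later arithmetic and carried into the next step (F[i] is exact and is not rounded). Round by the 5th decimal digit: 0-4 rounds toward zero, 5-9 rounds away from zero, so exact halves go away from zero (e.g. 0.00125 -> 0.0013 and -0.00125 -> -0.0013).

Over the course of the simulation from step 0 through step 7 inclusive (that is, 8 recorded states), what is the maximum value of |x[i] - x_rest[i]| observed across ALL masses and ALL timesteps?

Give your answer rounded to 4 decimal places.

Step 0: x=[4.0000 8.0000 11.0000] v=[0.0000 2.0000 0.0000]
Step 1: x=[4.0000 8.1600 11.0000] v=[0.0000 1.6000 0.0000]
Step 2: x=[4.0064 8.2672 11.0032] v=[0.0640 1.0720 0.0320]
Step 3: x=[4.0230 8.3134 11.0117] v=[0.1658 0.4621 0.0848]
Step 4: x=[4.0503 8.2959 11.0262] v=[0.2728 -0.1747 0.1451]
Step 5: x=[4.0854 8.2178 11.0461] v=[0.3509 -0.7808 0.1990]
Step 6: x=[4.1224 8.0876 11.0694] v=[0.3697 -1.3024 0.2333]
Step 7: x=[4.1531 7.9180 11.0931] v=[0.3068 -1.6958 0.2369]
Max displacement = 2.3134

Answer: 2.3134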